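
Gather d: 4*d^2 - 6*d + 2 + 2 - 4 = 4*d^2 - 6*d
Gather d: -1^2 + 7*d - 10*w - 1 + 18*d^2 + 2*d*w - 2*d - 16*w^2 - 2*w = 18*d^2 + d*(2*w + 5) - 16*w^2 - 12*w - 2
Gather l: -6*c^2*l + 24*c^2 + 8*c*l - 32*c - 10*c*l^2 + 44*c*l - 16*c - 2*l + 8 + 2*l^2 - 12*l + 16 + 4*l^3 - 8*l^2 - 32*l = 24*c^2 - 48*c + 4*l^3 + l^2*(-10*c - 6) + l*(-6*c^2 + 52*c - 46) + 24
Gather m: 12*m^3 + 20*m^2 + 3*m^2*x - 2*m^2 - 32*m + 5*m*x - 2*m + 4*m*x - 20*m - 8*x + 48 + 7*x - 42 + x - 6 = 12*m^3 + m^2*(3*x + 18) + m*(9*x - 54)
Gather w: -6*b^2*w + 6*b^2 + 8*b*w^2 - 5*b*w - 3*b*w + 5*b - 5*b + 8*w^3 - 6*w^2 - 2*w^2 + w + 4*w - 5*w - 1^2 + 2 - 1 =6*b^2 + 8*w^3 + w^2*(8*b - 8) + w*(-6*b^2 - 8*b)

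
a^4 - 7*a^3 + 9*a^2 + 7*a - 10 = (a - 5)*(a - 2)*(a - 1)*(a + 1)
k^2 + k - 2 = (k - 1)*(k + 2)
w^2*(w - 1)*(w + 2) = w^4 + w^3 - 2*w^2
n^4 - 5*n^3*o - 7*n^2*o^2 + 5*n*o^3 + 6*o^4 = (n - 6*o)*(n - o)*(n + o)^2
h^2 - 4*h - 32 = (h - 8)*(h + 4)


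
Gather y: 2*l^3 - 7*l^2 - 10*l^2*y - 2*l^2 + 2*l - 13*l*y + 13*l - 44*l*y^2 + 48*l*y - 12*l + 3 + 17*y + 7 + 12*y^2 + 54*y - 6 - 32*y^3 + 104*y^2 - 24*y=2*l^3 - 9*l^2 + 3*l - 32*y^3 + y^2*(116 - 44*l) + y*(-10*l^2 + 35*l + 47) + 4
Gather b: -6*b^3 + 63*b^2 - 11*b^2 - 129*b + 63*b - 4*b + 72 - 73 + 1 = -6*b^3 + 52*b^2 - 70*b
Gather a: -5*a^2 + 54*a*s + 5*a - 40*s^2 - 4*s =-5*a^2 + a*(54*s + 5) - 40*s^2 - 4*s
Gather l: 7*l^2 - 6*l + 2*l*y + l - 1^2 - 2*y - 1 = 7*l^2 + l*(2*y - 5) - 2*y - 2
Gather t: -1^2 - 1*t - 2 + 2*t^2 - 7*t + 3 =2*t^2 - 8*t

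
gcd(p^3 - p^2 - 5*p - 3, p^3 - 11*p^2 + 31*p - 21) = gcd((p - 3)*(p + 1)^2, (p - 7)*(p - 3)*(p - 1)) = p - 3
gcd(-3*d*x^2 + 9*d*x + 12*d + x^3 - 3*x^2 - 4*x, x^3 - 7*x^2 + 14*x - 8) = x - 4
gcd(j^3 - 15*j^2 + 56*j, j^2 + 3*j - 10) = 1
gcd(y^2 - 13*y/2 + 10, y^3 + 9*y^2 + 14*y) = 1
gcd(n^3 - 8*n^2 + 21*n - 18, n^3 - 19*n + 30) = n^2 - 5*n + 6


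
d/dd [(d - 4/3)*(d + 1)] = 2*d - 1/3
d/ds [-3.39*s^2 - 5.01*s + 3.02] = -6.78*s - 5.01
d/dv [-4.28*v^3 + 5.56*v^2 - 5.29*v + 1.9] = -12.84*v^2 + 11.12*v - 5.29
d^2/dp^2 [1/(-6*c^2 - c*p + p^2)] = 2*(-6*c^2 - c*p + p^2 - (c - 2*p)^2)/(6*c^2 + c*p - p^2)^3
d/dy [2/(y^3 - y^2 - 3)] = 2*y*(2 - 3*y)/(-y^3 + y^2 + 3)^2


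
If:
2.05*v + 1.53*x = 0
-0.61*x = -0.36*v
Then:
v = 0.00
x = 0.00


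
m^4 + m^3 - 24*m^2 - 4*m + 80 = (m - 4)*(m - 2)*(m + 2)*(m + 5)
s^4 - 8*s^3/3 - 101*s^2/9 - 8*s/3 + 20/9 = (s - 5)*(s - 1/3)*(s + 2/3)*(s + 2)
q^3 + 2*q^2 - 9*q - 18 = (q - 3)*(q + 2)*(q + 3)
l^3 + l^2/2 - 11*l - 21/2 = (l - 7/2)*(l + 1)*(l + 3)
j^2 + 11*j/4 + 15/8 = (j + 5/4)*(j + 3/2)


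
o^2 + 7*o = o*(o + 7)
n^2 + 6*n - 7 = (n - 1)*(n + 7)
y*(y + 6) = y^2 + 6*y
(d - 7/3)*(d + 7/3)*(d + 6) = d^3 + 6*d^2 - 49*d/9 - 98/3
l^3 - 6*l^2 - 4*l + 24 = (l - 6)*(l - 2)*(l + 2)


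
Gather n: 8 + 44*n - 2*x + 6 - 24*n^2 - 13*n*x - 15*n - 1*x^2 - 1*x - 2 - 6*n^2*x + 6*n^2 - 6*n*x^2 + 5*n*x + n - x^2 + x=n^2*(-6*x - 18) + n*(-6*x^2 - 8*x + 30) - 2*x^2 - 2*x + 12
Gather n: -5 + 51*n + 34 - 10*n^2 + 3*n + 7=-10*n^2 + 54*n + 36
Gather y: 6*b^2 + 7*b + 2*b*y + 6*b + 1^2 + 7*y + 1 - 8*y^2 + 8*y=6*b^2 + 13*b - 8*y^2 + y*(2*b + 15) + 2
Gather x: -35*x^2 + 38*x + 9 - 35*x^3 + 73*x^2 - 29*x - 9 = -35*x^3 + 38*x^2 + 9*x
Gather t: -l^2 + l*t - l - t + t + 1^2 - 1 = -l^2 + l*t - l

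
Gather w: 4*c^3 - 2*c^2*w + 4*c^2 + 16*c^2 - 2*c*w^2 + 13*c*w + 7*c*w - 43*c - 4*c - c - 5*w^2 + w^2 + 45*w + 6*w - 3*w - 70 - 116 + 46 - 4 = 4*c^3 + 20*c^2 - 48*c + w^2*(-2*c - 4) + w*(-2*c^2 + 20*c + 48) - 144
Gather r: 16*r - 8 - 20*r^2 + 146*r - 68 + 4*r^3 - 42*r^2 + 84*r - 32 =4*r^3 - 62*r^2 + 246*r - 108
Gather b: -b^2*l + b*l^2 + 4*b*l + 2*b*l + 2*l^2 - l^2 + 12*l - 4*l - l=-b^2*l + b*(l^2 + 6*l) + l^2 + 7*l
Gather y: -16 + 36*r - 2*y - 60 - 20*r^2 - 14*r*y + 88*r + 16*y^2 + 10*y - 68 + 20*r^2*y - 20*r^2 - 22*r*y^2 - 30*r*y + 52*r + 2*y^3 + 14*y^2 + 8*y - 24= -40*r^2 + 176*r + 2*y^3 + y^2*(30 - 22*r) + y*(20*r^2 - 44*r + 16) - 168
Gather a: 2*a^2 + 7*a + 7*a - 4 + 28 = 2*a^2 + 14*a + 24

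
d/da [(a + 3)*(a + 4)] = 2*a + 7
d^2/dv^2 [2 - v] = 0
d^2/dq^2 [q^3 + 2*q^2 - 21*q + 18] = 6*q + 4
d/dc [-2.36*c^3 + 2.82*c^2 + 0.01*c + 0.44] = -7.08*c^2 + 5.64*c + 0.01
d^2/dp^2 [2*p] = 0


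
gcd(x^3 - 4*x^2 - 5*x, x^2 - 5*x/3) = x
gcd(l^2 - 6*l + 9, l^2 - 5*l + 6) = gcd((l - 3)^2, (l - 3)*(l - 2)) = l - 3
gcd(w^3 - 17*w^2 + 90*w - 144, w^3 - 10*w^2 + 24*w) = w - 6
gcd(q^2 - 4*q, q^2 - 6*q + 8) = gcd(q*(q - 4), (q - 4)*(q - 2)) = q - 4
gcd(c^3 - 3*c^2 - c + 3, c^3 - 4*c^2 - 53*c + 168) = c - 3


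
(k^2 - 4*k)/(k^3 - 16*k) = 1/(k + 4)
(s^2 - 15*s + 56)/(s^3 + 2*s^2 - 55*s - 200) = (s - 7)/(s^2 + 10*s + 25)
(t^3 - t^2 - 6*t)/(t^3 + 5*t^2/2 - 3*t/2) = 2*(t^2 - t - 6)/(2*t^2 + 5*t - 3)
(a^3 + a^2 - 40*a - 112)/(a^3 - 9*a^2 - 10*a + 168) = (a + 4)/(a - 6)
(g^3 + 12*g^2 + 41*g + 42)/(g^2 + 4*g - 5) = (g^3 + 12*g^2 + 41*g + 42)/(g^2 + 4*g - 5)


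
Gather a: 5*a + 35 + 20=5*a + 55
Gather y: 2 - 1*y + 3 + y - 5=0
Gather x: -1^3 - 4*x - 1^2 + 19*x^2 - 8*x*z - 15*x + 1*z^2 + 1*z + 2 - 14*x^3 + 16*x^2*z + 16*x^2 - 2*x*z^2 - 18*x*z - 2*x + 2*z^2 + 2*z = -14*x^3 + x^2*(16*z + 35) + x*(-2*z^2 - 26*z - 21) + 3*z^2 + 3*z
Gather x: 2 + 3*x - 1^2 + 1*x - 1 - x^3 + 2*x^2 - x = -x^3 + 2*x^2 + 3*x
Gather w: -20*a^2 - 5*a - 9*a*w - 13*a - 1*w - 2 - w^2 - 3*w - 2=-20*a^2 - 18*a - w^2 + w*(-9*a - 4) - 4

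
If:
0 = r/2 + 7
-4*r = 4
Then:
No Solution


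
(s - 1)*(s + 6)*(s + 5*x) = s^3 + 5*s^2*x + 5*s^2 + 25*s*x - 6*s - 30*x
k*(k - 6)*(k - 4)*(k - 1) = k^4 - 11*k^3 + 34*k^2 - 24*k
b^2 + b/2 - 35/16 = (b - 5/4)*(b + 7/4)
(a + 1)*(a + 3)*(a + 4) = a^3 + 8*a^2 + 19*a + 12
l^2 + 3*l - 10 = (l - 2)*(l + 5)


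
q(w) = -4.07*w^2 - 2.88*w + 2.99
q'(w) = -8.14*w - 2.88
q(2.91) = -39.86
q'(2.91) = -26.57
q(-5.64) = -110.23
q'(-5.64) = 43.03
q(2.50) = -29.65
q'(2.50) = -23.23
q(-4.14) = -54.84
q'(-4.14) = 30.82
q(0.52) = 0.39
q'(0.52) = -7.11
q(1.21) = -6.45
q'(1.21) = -12.73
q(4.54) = -93.97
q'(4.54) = -39.84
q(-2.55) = -16.13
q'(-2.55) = 17.88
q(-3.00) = -25.00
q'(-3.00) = 21.54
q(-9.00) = -300.76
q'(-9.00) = 70.38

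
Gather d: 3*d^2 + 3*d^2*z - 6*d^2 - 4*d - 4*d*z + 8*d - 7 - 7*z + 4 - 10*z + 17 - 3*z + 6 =d^2*(3*z - 3) + d*(4 - 4*z) - 20*z + 20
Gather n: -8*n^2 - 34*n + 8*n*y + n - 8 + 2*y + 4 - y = -8*n^2 + n*(8*y - 33) + y - 4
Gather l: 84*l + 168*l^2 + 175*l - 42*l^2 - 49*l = 126*l^2 + 210*l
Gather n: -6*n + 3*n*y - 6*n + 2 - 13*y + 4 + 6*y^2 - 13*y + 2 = n*(3*y - 12) + 6*y^2 - 26*y + 8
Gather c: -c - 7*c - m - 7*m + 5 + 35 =-8*c - 8*m + 40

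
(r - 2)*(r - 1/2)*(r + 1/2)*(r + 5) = r^4 + 3*r^3 - 41*r^2/4 - 3*r/4 + 5/2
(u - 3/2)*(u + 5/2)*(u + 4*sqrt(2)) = u^3 + u^2 + 4*sqrt(2)*u^2 - 15*u/4 + 4*sqrt(2)*u - 15*sqrt(2)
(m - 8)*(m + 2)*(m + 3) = m^3 - 3*m^2 - 34*m - 48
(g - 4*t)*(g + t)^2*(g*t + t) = g^4*t - 2*g^3*t^2 + g^3*t - 7*g^2*t^3 - 2*g^2*t^2 - 4*g*t^4 - 7*g*t^3 - 4*t^4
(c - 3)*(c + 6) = c^2 + 3*c - 18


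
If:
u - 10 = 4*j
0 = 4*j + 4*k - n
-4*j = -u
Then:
No Solution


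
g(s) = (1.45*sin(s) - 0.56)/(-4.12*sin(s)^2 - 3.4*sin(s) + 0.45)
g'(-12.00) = -0.26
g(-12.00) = -0.09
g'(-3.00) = 0.66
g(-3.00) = -0.90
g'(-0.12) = -0.96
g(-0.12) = -0.92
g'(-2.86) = -0.41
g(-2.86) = -0.89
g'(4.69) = -2.89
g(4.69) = 7.48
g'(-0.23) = 0.11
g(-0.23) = -0.88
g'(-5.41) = -0.04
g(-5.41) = -0.12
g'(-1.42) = 29.57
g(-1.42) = 9.25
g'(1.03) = -0.01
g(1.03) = -0.12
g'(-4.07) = 0.03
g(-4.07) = -0.12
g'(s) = (8.24*sin(s)*cos(s) + 3.4*cos(s))*(1.45*sin(s) - 0.56)/(-4.12*sin(s)^2 - 3.4*sin(s) + 0.45)^2 + 1.45*cos(s)/(-4.12*sin(s)^2 - 3.4*sin(s) + 0.45) = (5.974*sin(s)^2 - 4.6144*sin(s) - 1.2515)*cos(s)/(16.9744*sin(s)^4 + 28.016*sin(s)^3 + 7.852*sin(s)^2 - 3.06*sin(s) + 0.2025)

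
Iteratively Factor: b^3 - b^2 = (b)*(b^2 - b) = b^2*(b - 1)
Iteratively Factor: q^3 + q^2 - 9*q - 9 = (q + 1)*(q^2 - 9) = (q - 3)*(q + 1)*(q + 3)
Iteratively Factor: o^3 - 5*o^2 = (o)*(o^2 - 5*o) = o^2*(o - 5)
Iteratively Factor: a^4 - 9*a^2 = (a - 3)*(a^3 + 3*a^2) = a*(a - 3)*(a^2 + 3*a) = a*(a - 3)*(a + 3)*(a)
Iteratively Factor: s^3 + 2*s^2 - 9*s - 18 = (s + 3)*(s^2 - s - 6) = (s - 3)*(s + 3)*(s + 2)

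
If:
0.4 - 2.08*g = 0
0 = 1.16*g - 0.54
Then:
No Solution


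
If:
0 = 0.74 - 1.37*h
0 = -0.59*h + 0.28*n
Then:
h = 0.54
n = 1.14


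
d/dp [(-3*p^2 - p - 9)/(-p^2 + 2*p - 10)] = 7*(-p^2 + 6*p + 4)/(p^4 - 4*p^3 + 24*p^2 - 40*p + 100)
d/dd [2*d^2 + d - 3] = 4*d + 1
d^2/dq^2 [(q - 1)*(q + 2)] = 2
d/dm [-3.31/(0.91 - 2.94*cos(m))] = 9.7314*sin(m)/(2.94*cos(m) - 0.91)^2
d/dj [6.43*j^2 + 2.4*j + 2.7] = 12.86*j + 2.4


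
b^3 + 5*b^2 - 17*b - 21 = (b - 3)*(b + 1)*(b + 7)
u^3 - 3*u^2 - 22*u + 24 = (u - 6)*(u - 1)*(u + 4)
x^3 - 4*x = x*(x - 2)*(x + 2)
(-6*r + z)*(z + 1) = -6*r*z - 6*r + z^2 + z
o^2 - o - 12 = (o - 4)*(o + 3)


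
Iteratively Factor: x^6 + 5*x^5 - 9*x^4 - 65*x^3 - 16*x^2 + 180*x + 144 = (x + 4)*(x^5 + x^4 - 13*x^3 - 13*x^2 + 36*x + 36) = (x + 1)*(x + 4)*(x^4 - 13*x^2 + 36) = (x + 1)*(x + 2)*(x + 4)*(x^3 - 2*x^2 - 9*x + 18) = (x - 3)*(x + 1)*(x + 2)*(x + 4)*(x^2 + x - 6) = (x - 3)*(x - 2)*(x + 1)*(x + 2)*(x + 4)*(x + 3)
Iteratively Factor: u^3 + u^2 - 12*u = (u - 3)*(u^2 + 4*u) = u*(u - 3)*(u + 4)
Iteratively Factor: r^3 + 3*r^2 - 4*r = (r + 4)*(r^2 - r) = r*(r + 4)*(r - 1)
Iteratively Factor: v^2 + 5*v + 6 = (v + 2)*(v + 3)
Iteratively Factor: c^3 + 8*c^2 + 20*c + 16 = (c + 2)*(c^2 + 6*c + 8) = (c + 2)^2*(c + 4)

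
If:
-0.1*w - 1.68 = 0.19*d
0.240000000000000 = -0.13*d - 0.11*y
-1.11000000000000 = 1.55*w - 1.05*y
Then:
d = -13.29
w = 8.44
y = 13.52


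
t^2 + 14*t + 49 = (t + 7)^2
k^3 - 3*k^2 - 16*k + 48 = (k - 4)*(k - 3)*(k + 4)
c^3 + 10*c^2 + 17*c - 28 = (c - 1)*(c + 4)*(c + 7)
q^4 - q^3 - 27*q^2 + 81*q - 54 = (q - 3)^2*(q - 1)*(q + 6)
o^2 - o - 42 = (o - 7)*(o + 6)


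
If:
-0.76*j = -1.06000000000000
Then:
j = 1.39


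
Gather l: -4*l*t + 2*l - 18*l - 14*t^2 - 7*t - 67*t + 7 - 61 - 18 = l*(-4*t - 16) - 14*t^2 - 74*t - 72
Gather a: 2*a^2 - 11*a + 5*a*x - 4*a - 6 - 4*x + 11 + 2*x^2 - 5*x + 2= 2*a^2 + a*(5*x - 15) + 2*x^2 - 9*x + 7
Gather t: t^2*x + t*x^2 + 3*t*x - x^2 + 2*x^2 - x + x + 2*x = t^2*x + t*(x^2 + 3*x) + x^2 + 2*x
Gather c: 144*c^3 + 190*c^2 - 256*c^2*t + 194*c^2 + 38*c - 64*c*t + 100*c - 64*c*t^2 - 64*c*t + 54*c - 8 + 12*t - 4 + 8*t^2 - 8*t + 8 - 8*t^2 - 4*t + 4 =144*c^3 + c^2*(384 - 256*t) + c*(-64*t^2 - 128*t + 192)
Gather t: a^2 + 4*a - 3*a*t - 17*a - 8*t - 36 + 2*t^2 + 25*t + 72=a^2 - 13*a + 2*t^2 + t*(17 - 3*a) + 36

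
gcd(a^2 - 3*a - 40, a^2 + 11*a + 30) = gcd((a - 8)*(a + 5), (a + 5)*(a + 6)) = a + 5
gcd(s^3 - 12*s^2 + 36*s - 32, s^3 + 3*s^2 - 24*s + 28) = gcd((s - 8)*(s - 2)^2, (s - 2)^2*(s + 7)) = s^2 - 4*s + 4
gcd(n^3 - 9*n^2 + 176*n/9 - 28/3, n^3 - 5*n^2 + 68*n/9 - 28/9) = n^2 - 3*n + 14/9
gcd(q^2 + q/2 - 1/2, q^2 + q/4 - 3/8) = q - 1/2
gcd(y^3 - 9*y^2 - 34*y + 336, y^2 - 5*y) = 1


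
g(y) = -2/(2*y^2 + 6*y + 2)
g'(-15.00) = 0.00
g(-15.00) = -0.00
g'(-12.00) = 0.00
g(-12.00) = -0.00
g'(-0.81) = 2.30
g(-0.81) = 1.29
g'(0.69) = 0.35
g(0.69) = -0.28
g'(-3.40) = -0.68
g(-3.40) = -0.42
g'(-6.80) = -0.01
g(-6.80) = -0.04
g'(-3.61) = -0.41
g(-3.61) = -0.31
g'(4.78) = 0.01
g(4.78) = -0.03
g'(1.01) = 0.20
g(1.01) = -0.20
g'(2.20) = 0.05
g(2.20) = -0.08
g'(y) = -2*(-4*y - 6)/(2*y^2 + 6*y + 2)^2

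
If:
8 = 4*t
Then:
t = 2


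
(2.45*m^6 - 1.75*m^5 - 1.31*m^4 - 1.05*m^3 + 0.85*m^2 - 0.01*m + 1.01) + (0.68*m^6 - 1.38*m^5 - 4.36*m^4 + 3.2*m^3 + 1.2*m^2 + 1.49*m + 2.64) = 3.13*m^6 - 3.13*m^5 - 5.67*m^4 + 2.15*m^3 + 2.05*m^2 + 1.48*m + 3.65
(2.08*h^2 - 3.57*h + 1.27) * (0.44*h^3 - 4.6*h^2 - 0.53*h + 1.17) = 0.9152*h^5 - 11.1388*h^4 + 15.8784*h^3 - 1.5163*h^2 - 4.85*h + 1.4859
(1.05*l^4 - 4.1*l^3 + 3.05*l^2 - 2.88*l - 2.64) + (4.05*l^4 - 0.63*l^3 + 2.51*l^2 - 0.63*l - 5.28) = 5.1*l^4 - 4.73*l^3 + 5.56*l^2 - 3.51*l - 7.92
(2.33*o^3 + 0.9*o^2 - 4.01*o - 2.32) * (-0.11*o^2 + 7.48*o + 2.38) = -0.2563*o^5 + 17.3294*o^4 + 12.7185*o^3 - 27.5976*o^2 - 26.8974*o - 5.5216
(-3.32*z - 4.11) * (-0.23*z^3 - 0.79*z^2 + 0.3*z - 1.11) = 0.7636*z^4 + 3.5681*z^3 + 2.2509*z^2 + 2.4522*z + 4.5621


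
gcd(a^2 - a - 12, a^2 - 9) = a + 3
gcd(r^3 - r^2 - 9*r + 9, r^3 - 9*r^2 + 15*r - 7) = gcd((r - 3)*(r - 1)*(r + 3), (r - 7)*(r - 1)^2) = r - 1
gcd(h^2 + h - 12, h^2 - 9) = h - 3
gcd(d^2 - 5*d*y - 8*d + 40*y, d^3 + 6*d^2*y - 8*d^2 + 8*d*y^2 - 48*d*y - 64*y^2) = d - 8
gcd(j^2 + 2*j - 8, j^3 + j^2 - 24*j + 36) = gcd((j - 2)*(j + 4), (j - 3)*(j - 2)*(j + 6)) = j - 2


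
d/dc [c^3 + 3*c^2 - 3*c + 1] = 3*c^2 + 6*c - 3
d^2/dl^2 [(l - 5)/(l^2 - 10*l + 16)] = 2*(3*(5 - l)*(l^2 - 10*l + 16) + 4*(l - 5)^3)/(l^2 - 10*l + 16)^3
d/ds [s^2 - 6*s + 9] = 2*s - 6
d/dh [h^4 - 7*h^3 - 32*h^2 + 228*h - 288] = 4*h^3 - 21*h^2 - 64*h + 228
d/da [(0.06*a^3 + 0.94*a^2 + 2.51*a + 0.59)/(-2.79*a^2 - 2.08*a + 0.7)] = (-0.1674*a^4 - 0.2496*a^3 + 5.1737*a^2 + 4.6082*a + 2.9842)/(7.7841*a^4 + 11.6064*a^3 + 0.420400000000001*a^2 - 2.912*a + 0.49)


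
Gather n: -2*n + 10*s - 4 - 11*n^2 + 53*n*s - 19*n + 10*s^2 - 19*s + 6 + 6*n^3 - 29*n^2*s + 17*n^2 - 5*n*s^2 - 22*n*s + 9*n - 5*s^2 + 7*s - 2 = 6*n^3 + n^2*(6 - 29*s) + n*(-5*s^2 + 31*s - 12) + 5*s^2 - 2*s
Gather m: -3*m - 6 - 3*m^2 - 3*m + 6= -3*m^2 - 6*m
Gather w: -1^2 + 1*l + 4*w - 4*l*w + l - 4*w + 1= -4*l*w + 2*l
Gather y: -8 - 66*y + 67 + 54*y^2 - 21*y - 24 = 54*y^2 - 87*y + 35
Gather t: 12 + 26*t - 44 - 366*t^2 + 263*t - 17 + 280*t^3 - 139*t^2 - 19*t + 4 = 280*t^3 - 505*t^2 + 270*t - 45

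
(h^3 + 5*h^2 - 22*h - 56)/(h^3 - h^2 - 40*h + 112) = (h + 2)/(h - 4)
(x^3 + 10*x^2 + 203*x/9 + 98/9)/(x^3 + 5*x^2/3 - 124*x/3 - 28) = (x + 7/3)/(x - 6)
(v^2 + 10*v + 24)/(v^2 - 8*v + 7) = (v^2 + 10*v + 24)/(v^2 - 8*v + 7)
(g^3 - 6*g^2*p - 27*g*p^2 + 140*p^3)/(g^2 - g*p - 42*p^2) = (g^2 + g*p - 20*p^2)/(g + 6*p)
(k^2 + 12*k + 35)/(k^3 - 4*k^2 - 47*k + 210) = (k + 5)/(k^2 - 11*k + 30)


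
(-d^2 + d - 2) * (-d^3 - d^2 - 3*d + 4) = d^5 + 4*d^3 - 5*d^2 + 10*d - 8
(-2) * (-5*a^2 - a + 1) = 10*a^2 + 2*a - 2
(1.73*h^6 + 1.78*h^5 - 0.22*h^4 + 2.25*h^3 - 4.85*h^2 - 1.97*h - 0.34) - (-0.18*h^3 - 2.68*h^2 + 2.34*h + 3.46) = 1.73*h^6 + 1.78*h^5 - 0.22*h^4 + 2.43*h^3 - 2.17*h^2 - 4.31*h - 3.8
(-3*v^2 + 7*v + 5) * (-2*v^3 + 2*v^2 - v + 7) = 6*v^5 - 20*v^4 + 7*v^3 - 18*v^2 + 44*v + 35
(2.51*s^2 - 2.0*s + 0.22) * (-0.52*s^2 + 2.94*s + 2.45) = -1.3052*s^4 + 8.4194*s^3 + 0.1551*s^2 - 4.2532*s + 0.539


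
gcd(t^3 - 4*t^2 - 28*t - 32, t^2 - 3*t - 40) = t - 8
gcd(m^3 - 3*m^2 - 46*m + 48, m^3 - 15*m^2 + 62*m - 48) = m^2 - 9*m + 8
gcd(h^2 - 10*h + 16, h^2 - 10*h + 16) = h^2 - 10*h + 16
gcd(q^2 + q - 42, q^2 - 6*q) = q - 6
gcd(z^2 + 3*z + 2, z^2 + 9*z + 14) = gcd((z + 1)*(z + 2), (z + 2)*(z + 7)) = z + 2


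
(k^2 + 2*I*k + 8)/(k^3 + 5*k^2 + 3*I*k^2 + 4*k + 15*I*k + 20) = (k - 2*I)/(k^2 + k*(5 - I) - 5*I)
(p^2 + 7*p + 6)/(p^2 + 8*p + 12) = (p + 1)/(p + 2)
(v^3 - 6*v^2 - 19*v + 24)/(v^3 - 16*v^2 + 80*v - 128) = (v^2 + 2*v - 3)/(v^2 - 8*v + 16)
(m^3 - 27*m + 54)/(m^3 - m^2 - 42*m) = (m^2 - 6*m + 9)/(m*(m - 7))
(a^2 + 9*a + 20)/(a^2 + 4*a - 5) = (a + 4)/(a - 1)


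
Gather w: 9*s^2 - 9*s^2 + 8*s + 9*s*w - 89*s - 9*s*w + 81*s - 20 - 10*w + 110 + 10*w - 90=0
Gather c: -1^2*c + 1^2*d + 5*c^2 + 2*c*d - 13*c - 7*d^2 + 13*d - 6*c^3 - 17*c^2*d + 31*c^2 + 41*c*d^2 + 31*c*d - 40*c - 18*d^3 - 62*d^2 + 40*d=-6*c^3 + c^2*(36 - 17*d) + c*(41*d^2 + 33*d - 54) - 18*d^3 - 69*d^2 + 54*d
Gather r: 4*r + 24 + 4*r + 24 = 8*r + 48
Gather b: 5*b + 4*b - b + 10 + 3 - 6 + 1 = 8*b + 8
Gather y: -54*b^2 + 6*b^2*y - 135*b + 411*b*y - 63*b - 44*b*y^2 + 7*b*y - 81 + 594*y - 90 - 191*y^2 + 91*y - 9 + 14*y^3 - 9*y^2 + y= -54*b^2 - 198*b + 14*y^3 + y^2*(-44*b - 200) + y*(6*b^2 + 418*b + 686) - 180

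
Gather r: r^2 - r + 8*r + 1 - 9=r^2 + 7*r - 8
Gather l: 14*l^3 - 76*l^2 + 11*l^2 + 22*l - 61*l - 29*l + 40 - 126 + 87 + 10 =14*l^3 - 65*l^2 - 68*l + 11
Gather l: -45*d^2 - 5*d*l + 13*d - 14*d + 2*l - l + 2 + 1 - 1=-45*d^2 - d + l*(1 - 5*d) + 2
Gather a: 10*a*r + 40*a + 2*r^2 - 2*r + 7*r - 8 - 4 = a*(10*r + 40) + 2*r^2 + 5*r - 12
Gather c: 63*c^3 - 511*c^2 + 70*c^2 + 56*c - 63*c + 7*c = 63*c^3 - 441*c^2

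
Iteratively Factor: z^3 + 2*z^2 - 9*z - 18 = (z + 3)*(z^2 - z - 6) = (z - 3)*(z + 3)*(z + 2)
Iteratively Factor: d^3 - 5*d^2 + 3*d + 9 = (d + 1)*(d^2 - 6*d + 9) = (d - 3)*(d + 1)*(d - 3)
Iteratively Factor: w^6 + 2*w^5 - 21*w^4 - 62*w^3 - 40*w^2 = (w + 2)*(w^5 - 21*w^3 - 20*w^2) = w*(w + 2)*(w^4 - 21*w^2 - 20*w) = w^2*(w + 2)*(w^3 - 21*w - 20) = w^2*(w - 5)*(w + 2)*(w^2 + 5*w + 4) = w^2*(w - 5)*(w + 1)*(w + 2)*(w + 4)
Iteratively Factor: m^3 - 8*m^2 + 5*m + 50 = (m - 5)*(m^2 - 3*m - 10) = (m - 5)*(m + 2)*(m - 5)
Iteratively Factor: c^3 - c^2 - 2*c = (c + 1)*(c^2 - 2*c) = c*(c + 1)*(c - 2)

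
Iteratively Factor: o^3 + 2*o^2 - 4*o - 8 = (o + 2)*(o^2 - 4) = (o - 2)*(o + 2)*(o + 2)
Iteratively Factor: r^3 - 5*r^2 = (r - 5)*(r^2) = r*(r - 5)*(r)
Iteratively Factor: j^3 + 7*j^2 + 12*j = (j)*(j^2 + 7*j + 12) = j*(j + 3)*(j + 4)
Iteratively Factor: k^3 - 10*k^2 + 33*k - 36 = (k - 4)*(k^2 - 6*k + 9) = (k - 4)*(k - 3)*(k - 3)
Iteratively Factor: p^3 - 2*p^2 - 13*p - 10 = (p + 1)*(p^2 - 3*p - 10) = (p - 5)*(p + 1)*(p + 2)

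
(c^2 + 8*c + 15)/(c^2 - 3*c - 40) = (c + 3)/(c - 8)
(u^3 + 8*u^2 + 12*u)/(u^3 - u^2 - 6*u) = (u + 6)/(u - 3)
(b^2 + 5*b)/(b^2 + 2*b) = (b + 5)/(b + 2)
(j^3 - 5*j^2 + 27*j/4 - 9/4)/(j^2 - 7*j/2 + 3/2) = j - 3/2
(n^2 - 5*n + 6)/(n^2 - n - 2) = (n - 3)/(n + 1)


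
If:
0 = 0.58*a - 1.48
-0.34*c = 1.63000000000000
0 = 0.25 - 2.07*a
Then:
No Solution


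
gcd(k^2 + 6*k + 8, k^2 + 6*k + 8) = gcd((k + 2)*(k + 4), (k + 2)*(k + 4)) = k^2 + 6*k + 8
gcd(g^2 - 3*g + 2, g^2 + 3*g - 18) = 1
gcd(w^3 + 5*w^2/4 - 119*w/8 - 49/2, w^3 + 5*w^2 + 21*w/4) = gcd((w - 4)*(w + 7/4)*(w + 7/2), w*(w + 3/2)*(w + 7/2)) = w + 7/2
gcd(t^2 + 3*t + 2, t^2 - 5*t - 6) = t + 1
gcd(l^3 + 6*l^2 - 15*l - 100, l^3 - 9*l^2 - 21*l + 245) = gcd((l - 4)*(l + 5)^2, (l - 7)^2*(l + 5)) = l + 5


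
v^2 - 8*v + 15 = (v - 5)*(v - 3)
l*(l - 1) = l^2 - l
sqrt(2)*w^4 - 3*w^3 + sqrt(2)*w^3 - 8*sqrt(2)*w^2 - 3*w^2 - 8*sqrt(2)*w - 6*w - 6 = (w + 1)*(w - 3*sqrt(2))*(w + sqrt(2))*(sqrt(2)*w + 1)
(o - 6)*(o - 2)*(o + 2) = o^3 - 6*o^2 - 4*o + 24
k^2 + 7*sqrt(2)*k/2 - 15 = (k - 3*sqrt(2)/2)*(k + 5*sqrt(2))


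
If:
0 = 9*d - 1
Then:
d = 1/9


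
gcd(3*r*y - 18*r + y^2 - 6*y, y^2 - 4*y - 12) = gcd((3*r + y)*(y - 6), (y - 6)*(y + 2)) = y - 6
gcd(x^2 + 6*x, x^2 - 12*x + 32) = 1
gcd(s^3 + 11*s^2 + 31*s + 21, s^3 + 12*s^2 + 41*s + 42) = s^2 + 10*s + 21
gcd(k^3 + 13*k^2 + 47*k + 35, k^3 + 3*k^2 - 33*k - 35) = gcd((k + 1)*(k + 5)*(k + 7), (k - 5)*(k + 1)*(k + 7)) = k^2 + 8*k + 7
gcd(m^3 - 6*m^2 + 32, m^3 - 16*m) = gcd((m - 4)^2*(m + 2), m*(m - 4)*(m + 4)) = m - 4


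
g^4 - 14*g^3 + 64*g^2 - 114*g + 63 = (g - 7)*(g - 3)^2*(g - 1)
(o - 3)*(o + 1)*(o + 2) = o^3 - 7*o - 6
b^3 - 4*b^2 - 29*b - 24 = (b - 8)*(b + 1)*(b + 3)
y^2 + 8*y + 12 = (y + 2)*(y + 6)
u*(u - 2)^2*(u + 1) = u^4 - 3*u^3 + 4*u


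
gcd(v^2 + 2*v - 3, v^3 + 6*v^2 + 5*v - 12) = v^2 + 2*v - 3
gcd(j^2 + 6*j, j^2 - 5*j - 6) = 1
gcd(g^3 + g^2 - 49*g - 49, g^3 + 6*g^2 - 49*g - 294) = g^2 - 49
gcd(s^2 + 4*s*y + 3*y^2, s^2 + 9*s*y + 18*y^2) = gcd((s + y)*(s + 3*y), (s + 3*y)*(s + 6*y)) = s + 3*y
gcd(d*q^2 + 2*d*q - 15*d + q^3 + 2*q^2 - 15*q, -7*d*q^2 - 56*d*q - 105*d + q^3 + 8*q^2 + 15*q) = q + 5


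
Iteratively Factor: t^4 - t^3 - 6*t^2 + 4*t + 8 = (t + 2)*(t^3 - 3*t^2 + 4) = (t + 1)*(t + 2)*(t^2 - 4*t + 4) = (t - 2)*(t + 1)*(t + 2)*(t - 2)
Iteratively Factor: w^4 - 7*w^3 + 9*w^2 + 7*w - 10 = (w - 1)*(w^3 - 6*w^2 + 3*w + 10) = (w - 2)*(w - 1)*(w^2 - 4*w - 5) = (w - 5)*(w - 2)*(w - 1)*(w + 1)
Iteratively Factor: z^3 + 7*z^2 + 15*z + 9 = (z + 1)*(z^2 + 6*z + 9) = (z + 1)*(z + 3)*(z + 3)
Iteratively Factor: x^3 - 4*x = (x)*(x^2 - 4) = x*(x + 2)*(x - 2)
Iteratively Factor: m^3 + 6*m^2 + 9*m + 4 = (m + 4)*(m^2 + 2*m + 1) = (m + 1)*(m + 4)*(m + 1)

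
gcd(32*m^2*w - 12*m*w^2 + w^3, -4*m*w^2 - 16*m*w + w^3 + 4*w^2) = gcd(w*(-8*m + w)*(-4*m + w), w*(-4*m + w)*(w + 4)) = -4*m*w + w^2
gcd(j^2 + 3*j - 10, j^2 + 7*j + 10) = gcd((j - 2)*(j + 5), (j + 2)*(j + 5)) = j + 5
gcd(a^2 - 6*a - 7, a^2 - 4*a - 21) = a - 7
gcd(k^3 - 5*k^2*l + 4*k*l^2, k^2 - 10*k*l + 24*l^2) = k - 4*l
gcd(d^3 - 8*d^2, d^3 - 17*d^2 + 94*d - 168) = 1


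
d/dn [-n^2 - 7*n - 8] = -2*n - 7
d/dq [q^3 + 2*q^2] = q*(3*q + 4)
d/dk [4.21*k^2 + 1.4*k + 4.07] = 8.42*k + 1.4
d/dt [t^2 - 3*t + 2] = 2*t - 3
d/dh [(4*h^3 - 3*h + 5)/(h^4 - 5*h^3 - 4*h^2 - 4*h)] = (-4*h^6 - 7*h^4 - 82*h^3 + 63*h^2 + 40*h + 20)/(h^2*(h^6 - 10*h^5 + 17*h^4 + 32*h^3 + 56*h^2 + 32*h + 16))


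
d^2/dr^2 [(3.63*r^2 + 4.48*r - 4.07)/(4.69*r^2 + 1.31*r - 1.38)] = (152.480342*r^3 - 396.180246*r^2 + 23.938698*r - 36.62893)/(103.161709*r^6 + 86.444673*r^5 - 66.918327*r^4 - 48.623401*r^3 + 19.690254*r^2 + 7.484292*r - 2.628072)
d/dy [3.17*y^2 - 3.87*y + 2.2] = 6.34*y - 3.87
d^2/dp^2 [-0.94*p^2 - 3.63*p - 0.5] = -1.88000000000000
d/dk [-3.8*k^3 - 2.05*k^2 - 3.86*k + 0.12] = -11.4*k^2 - 4.1*k - 3.86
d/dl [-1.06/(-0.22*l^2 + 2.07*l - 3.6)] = (2.1942 - 0.4664*l)/(0.22*l^2 - 2.07*l + 3.6)^2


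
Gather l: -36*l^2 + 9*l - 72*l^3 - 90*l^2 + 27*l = -72*l^3 - 126*l^2 + 36*l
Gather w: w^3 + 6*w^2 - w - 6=w^3 + 6*w^2 - w - 6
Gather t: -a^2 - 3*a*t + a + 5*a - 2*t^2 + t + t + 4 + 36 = -a^2 + 6*a - 2*t^2 + t*(2 - 3*a) + 40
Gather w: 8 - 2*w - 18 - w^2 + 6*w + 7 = -w^2 + 4*w - 3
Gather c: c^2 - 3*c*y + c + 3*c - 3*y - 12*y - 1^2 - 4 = c^2 + c*(4 - 3*y) - 15*y - 5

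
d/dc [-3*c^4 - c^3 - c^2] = c*(-12*c^2 - 3*c - 2)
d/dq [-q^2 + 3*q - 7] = 3 - 2*q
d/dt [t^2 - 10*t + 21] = 2*t - 10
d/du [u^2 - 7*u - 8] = 2*u - 7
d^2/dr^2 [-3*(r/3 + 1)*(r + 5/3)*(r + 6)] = -6*r - 64/3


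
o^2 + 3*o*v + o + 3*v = (o + 1)*(o + 3*v)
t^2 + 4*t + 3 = (t + 1)*(t + 3)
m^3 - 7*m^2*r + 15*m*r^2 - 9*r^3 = (m - 3*r)^2*(m - r)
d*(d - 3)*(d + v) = d^3 + d^2*v - 3*d^2 - 3*d*v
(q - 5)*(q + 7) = q^2 + 2*q - 35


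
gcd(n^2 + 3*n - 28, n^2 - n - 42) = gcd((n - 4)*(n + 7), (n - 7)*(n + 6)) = 1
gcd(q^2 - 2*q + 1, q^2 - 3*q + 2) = q - 1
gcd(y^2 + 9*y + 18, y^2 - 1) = 1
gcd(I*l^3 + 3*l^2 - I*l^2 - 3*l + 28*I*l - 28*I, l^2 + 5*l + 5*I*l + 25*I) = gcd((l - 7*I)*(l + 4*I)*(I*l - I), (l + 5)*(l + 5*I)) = 1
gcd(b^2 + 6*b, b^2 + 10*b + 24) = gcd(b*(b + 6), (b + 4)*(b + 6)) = b + 6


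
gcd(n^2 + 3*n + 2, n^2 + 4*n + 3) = n + 1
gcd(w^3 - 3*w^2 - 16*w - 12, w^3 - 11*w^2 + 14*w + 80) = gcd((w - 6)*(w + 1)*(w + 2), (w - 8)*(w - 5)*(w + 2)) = w + 2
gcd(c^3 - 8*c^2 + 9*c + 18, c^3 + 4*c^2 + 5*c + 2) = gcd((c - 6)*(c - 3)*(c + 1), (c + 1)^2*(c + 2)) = c + 1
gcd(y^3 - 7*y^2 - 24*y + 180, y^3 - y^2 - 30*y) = y^2 - y - 30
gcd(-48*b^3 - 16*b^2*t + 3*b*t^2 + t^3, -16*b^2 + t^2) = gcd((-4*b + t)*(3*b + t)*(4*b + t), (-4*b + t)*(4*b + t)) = -16*b^2 + t^2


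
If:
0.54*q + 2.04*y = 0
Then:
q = -3.77777777777778*y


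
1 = 1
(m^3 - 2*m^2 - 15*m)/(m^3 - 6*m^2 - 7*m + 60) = m/(m - 4)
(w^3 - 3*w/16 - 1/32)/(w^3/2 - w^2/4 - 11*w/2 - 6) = (-32*w^3 + 6*w + 1)/(8*(-2*w^3 + w^2 + 22*w + 24))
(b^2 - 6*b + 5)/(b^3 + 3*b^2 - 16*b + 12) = (b - 5)/(b^2 + 4*b - 12)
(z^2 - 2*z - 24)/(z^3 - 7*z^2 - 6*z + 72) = (z + 4)/(z^2 - z - 12)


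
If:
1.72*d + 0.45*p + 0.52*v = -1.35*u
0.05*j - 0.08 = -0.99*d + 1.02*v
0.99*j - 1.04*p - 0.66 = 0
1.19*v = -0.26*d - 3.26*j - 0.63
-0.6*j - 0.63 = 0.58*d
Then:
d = -1.64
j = 0.54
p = -0.12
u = 2.77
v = -1.65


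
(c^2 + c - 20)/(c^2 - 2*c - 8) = (c + 5)/(c + 2)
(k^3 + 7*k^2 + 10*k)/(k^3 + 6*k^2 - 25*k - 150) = k*(k + 2)/(k^2 + k - 30)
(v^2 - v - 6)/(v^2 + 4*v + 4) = (v - 3)/(v + 2)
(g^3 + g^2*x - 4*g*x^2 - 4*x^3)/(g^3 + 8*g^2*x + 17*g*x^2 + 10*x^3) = (g - 2*x)/(g + 5*x)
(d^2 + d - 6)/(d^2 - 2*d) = (d + 3)/d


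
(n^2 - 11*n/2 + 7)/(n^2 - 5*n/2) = (2*n^2 - 11*n + 14)/(n*(2*n - 5))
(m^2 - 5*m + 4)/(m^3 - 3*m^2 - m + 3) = (m - 4)/(m^2 - 2*m - 3)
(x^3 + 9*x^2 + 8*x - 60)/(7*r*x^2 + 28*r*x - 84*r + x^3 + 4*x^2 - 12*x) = (x + 5)/(7*r + x)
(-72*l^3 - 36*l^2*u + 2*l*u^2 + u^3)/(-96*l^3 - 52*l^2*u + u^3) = (-6*l + u)/(-8*l + u)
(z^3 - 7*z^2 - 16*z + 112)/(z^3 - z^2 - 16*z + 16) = (z - 7)/(z - 1)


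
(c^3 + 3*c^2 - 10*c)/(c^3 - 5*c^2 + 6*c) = (c + 5)/(c - 3)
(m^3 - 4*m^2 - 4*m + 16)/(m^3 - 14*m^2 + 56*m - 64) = (m + 2)/(m - 8)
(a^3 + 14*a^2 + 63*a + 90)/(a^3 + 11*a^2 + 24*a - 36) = (a^2 + 8*a + 15)/(a^2 + 5*a - 6)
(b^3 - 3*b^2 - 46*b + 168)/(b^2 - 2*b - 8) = (b^2 + b - 42)/(b + 2)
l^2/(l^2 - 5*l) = l/(l - 5)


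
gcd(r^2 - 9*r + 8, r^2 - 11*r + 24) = r - 8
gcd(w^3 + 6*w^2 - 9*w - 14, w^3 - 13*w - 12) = w + 1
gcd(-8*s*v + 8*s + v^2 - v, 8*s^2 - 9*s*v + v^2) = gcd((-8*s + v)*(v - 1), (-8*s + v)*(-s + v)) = 8*s - v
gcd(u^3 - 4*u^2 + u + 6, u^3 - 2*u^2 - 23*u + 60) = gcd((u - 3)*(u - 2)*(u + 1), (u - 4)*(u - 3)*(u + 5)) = u - 3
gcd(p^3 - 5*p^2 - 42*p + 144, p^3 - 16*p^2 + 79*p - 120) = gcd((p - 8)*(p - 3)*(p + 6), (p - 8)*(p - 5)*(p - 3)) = p^2 - 11*p + 24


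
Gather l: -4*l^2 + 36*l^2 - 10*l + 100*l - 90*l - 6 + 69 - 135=32*l^2 - 72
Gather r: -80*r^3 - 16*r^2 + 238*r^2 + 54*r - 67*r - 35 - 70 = -80*r^3 + 222*r^2 - 13*r - 105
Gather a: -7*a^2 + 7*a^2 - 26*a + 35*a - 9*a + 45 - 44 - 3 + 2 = 0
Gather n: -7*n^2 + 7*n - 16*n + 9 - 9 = -7*n^2 - 9*n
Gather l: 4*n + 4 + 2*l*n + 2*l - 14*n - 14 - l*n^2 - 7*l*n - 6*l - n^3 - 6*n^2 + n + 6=l*(-n^2 - 5*n - 4) - n^3 - 6*n^2 - 9*n - 4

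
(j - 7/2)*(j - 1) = j^2 - 9*j/2 + 7/2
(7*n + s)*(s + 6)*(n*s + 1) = 7*n^2*s^2 + 42*n^2*s + n*s^3 + 6*n*s^2 + 7*n*s + 42*n + s^2 + 6*s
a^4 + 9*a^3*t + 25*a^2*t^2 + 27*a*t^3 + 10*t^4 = (a + t)^2*(a + 2*t)*(a + 5*t)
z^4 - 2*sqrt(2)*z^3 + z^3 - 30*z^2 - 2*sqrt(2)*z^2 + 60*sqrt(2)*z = z*(z - 5)*(z + 6)*(z - 2*sqrt(2))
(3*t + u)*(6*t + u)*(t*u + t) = 18*t^3*u + 18*t^3 + 9*t^2*u^2 + 9*t^2*u + t*u^3 + t*u^2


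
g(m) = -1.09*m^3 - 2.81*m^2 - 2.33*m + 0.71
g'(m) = -3.27*m^2 - 5.62*m - 2.33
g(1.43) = -11.56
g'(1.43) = -17.05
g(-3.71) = 26.34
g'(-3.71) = -26.49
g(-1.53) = 1.60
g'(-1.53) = -1.39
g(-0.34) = 1.22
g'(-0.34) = -0.80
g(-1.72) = 1.95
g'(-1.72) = -2.34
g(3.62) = -96.26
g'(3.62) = -65.53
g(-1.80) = 2.16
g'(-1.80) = -2.81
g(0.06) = 0.56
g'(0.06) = -2.68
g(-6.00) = 148.97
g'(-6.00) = -86.33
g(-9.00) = 588.68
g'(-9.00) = -216.62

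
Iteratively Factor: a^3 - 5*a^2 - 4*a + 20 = (a - 2)*(a^2 - 3*a - 10) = (a - 5)*(a - 2)*(a + 2)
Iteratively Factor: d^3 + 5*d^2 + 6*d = (d + 3)*(d^2 + 2*d) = d*(d + 3)*(d + 2)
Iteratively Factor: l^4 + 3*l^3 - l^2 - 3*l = (l)*(l^3 + 3*l^2 - l - 3) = l*(l - 1)*(l^2 + 4*l + 3) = l*(l - 1)*(l + 3)*(l + 1)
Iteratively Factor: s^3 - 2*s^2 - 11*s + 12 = (s - 1)*(s^2 - s - 12) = (s - 1)*(s + 3)*(s - 4)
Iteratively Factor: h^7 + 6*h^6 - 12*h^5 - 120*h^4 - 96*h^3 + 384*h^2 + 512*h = (h - 4)*(h^6 + 10*h^5 + 28*h^4 - 8*h^3 - 128*h^2 - 128*h) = h*(h - 4)*(h^5 + 10*h^4 + 28*h^3 - 8*h^2 - 128*h - 128) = h*(h - 4)*(h + 2)*(h^4 + 8*h^3 + 12*h^2 - 32*h - 64) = h*(h - 4)*(h + 2)*(h + 4)*(h^3 + 4*h^2 - 4*h - 16) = h*(h - 4)*(h + 2)*(h + 4)^2*(h^2 - 4) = h*(h - 4)*(h - 2)*(h + 2)*(h + 4)^2*(h + 2)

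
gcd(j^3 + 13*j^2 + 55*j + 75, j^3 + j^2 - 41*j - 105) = j^2 + 8*j + 15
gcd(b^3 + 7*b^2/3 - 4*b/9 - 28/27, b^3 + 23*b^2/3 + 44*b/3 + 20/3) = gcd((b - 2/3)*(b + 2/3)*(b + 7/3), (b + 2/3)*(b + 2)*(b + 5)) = b + 2/3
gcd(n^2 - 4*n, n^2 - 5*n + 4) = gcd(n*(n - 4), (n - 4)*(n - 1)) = n - 4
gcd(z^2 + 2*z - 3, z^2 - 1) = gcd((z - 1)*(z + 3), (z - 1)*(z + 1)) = z - 1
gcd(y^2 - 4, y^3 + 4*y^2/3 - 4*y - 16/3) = y^2 - 4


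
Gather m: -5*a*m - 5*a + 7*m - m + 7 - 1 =-5*a + m*(6 - 5*a) + 6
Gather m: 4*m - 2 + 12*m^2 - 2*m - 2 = 12*m^2 + 2*m - 4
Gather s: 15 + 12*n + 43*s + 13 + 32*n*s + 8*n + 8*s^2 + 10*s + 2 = 20*n + 8*s^2 + s*(32*n + 53) + 30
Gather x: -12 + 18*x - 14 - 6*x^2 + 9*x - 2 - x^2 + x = -7*x^2 + 28*x - 28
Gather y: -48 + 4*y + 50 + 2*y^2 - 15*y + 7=2*y^2 - 11*y + 9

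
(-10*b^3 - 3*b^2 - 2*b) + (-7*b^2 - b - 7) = -10*b^3 - 10*b^2 - 3*b - 7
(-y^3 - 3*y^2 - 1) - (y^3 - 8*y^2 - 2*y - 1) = -2*y^3 + 5*y^2 + 2*y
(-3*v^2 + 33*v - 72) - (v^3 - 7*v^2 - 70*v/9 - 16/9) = -v^3 + 4*v^2 + 367*v/9 - 632/9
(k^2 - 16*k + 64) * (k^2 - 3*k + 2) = k^4 - 19*k^3 + 114*k^2 - 224*k + 128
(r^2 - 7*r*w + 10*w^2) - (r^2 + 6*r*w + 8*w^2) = -13*r*w + 2*w^2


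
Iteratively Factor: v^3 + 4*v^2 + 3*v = (v)*(v^2 + 4*v + 3) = v*(v + 3)*(v + 1)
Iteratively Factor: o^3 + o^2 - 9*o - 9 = (o - 3)*(o^2 + 4*o + 3) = (o - 3)*(o + 1)*(o + 3)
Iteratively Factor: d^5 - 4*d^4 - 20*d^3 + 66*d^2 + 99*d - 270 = (d - 3)*(d^4 - d^3 - 23*d^2 - 3*d + 90) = (d - 5)*(d - 3)*(d^3 + 4*d^2 - 3*d - 18) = (d - 5)*(d - 3)*(d - 2)*(d^2 + 6*d + 9) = (d - 5)*(d - 3)*(d - 2)*(d + 3)*(d + 3)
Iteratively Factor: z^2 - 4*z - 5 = (z + 1)*(z - 5)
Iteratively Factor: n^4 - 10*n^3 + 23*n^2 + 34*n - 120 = (n + 2)*(n^3 - 12*n^2 + 47*n - 60) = (n - 3)*(n + 2)*(n^2 - 9*n + 20) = (n - 5)*(n - 3)*(n + 2)*(n - 4)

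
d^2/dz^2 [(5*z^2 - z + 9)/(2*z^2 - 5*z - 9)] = 2*(46*z^3 + 378*z^2 - 324*z + 837)/(8*z^6 - 60*z^5 + 42*z^4 + 415*z^3 - 189*z^2 - 1215*z - 729)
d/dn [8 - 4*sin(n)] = -4*cos(n)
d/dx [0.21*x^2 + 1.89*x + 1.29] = 0.42*x + 1.89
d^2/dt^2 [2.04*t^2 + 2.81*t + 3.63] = 4.08000000000000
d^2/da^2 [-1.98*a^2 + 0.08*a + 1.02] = -3.96000000000000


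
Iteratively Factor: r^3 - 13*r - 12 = (r + 3)*(r^2 - 3*r - 4) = (r - 4)*(r + 3)*(r + 1)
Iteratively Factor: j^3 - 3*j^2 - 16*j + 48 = (j - 3)*(j^2 - 16) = (j - 3)*(j + 4)*(j - 4)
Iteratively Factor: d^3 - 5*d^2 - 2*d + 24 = (d - 4)*(d^2 - d - 6) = (d - 4)*(d - 3)*(d + 2)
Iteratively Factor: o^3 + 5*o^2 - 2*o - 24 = (o + 4)*(o^2 + o - 6) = (o + 3)*(o + 4)*(o - 2)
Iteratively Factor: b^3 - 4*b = (b - 2)*(b^2 + 2*b) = (b - 2)*(b + 2)*(b)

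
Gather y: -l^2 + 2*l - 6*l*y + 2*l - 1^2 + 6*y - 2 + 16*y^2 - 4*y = -l^2 + 4*l + 16*y^2 + y*(2 - 6*l) - 3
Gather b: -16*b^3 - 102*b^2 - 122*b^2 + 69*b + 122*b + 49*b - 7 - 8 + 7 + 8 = -16*b^3 - 224*b^2 + 240*b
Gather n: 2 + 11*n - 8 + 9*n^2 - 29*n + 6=9*n^2 - 18*n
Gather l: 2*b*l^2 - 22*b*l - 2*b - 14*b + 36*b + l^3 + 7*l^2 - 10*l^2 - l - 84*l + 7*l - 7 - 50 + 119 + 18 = 20*b + l^3 + l^2*(2*b - 3) + l*(-22*b - 78) + 80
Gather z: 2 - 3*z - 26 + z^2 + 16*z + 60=z^2 + 13*z + 36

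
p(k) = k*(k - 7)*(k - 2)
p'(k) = k*(k - 7) + k*(k - 2) + (k - 7)*(k - 2) = 3*k^2 - 18*k + 14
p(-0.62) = -12.38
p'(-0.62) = 26.31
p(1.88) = 1.16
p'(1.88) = -9.24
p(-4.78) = -381.77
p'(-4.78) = 168.59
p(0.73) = 5.81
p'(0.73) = 2.46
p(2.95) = -11.35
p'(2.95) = -12.99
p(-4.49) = -334.82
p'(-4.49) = 155.30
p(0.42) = 4.37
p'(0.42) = 6.97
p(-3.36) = -186.58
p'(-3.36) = 108.35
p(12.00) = 600.00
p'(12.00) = 230.00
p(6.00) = -24.00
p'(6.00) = 14.00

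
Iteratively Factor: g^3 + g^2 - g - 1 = (g - 1)*(g^2 + 2*g + 1) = (g - 1)*(g + 1)*(g + 1)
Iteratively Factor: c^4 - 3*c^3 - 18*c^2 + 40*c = (c - 2)*(c^3 - c^2 - 20*c) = c*(c - 2)*(c^2 - c - 20) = c*(c - 5)*(c - 2)*(c + 4)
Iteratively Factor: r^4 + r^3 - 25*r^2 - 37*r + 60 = (r - 5)*(r^3 + 6*r^2 + 5*r - 12) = (r - 5)*(r - 1)*(r^2 + 7*r + 12) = (r - 5)*(r - 1)*(r + 4)*(r + 3)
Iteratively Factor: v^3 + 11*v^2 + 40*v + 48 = (v + 4)*(v^2 + 7*v + 12) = (v + 4)^2*(v + 3)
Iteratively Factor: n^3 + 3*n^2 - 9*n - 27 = (n - 3)*(n^2 + 6*n + 9) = (n - 3)*(n + 3)*(n + 3)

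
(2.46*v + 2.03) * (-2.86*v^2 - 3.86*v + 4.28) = -7.0356*v^3 - 15.3014*v^2 + 2.693*v + 8.6884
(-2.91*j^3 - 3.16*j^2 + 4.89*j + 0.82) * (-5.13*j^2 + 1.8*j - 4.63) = 14.9283*j^5 + 10.9728*j^4 - 17.3004*j^3 + 19.2262*j^2 - 21.1647*j - 3.7966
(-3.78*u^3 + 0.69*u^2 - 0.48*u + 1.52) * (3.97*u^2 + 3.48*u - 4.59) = -15.0066*u^5 - 10.4151*u^4 + 17.8458*u^3 + 1.1969*u^2 + 7.4928*u - 6.9768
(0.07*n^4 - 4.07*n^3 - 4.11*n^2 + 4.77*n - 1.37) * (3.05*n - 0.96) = 0.2135*n^5 - 12.4807*n^4 - 8.6283*n^3 + 18.4941*n^2 - 8.7577*n + 1.3152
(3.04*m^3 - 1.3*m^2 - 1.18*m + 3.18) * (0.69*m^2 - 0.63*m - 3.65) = 2.0976*m^5 - 2.8122*m^4 - 11.0912*m^3 + 7.6826*m^2 + 2.3036*m - 11.607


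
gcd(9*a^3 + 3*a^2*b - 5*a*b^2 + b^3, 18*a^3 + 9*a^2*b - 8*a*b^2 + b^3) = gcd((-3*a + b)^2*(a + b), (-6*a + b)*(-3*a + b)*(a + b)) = 3*a^2 + 2*a*b - b^2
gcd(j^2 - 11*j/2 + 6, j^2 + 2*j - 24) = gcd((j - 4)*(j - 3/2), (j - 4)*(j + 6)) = j - 4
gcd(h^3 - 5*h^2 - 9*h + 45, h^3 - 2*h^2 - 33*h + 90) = h^2 - 8*h + 15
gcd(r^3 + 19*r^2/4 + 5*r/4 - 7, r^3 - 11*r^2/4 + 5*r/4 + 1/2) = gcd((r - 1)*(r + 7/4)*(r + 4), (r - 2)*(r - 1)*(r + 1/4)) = r - 1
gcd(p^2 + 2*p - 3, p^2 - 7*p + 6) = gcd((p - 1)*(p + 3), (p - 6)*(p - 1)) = p - 1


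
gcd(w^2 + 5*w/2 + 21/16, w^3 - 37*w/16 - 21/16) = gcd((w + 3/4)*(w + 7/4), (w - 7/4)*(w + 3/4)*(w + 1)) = w + 3/4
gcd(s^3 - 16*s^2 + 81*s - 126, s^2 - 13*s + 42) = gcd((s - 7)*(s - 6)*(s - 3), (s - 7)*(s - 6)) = s^2 - 13*s + 42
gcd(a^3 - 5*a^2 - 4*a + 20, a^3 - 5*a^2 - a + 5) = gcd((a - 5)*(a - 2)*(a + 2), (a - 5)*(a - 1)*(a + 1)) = a - 5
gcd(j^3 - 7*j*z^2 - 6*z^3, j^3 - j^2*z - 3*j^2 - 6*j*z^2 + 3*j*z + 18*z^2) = -j^2 + j*z + 6*z^2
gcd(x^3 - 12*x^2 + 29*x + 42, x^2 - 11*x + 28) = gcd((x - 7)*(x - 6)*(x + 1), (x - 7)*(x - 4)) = x - 7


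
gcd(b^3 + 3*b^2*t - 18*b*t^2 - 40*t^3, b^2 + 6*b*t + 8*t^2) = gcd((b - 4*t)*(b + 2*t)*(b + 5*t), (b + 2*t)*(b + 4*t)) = b + 2*t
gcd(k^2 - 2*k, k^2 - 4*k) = k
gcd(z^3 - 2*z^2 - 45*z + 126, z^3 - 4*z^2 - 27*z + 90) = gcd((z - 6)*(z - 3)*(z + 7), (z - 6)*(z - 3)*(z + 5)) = z^2 - 9*z + 18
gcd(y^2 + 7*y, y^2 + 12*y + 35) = y + 7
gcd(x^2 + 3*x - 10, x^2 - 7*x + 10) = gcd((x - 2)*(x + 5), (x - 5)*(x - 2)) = x - 2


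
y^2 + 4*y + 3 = (y + 1)*(y + 3)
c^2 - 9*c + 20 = (c - 5)*(c - 4)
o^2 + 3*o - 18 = (o - 3)*(o + 6)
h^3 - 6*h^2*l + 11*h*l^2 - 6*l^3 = (h - 3*l)*(h - 2*l)*(h - l)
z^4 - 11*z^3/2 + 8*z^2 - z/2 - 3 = (z - 3)*(z - 2)*(z - 1)*(z + 1/2)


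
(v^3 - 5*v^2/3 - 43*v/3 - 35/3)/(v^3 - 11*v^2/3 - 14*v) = (v^2 - 4*v - 5)/(v*(v - 6))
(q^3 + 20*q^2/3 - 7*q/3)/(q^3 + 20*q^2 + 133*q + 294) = q*(3*q - 1)/(3*(q^2 + 13*q + 42))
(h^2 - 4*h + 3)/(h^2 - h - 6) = (h - 1)/(h + 2)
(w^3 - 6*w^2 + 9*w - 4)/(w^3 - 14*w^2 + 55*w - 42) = (w^2 - 5*w + 4)/(w^2 - 13*w + 42)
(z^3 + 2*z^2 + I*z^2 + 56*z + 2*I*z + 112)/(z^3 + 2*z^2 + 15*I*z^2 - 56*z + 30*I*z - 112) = (z - 7*I)/(z + 7*I)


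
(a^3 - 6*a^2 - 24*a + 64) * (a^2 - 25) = a^5 - 6*a^4 - 49*a^3 + 214*a^2 + 600*a - 1600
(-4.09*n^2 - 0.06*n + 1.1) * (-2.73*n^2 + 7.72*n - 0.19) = 11.1657*n^4 - 31.411*n^3 - 2.6891*n^2 + 8.5034*n - 0.209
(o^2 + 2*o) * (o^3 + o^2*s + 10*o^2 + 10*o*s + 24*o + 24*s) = o^5 + o^4*s + 12*o^4 + 12*o^3*s + 44*o^3 + 44*o^2*s + 48*o^2 + 48*o*s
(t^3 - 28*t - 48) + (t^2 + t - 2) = t^3 + t^2 - 27*t - 50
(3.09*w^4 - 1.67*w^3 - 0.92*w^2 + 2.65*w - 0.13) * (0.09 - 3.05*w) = -9.4245*w^5 + 5.3716*w^4 + 2.6557*w^3 - 8.1653*w^2 + 0.635*w - 0.0117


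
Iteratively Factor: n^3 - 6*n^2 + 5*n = (n - 5)*(n^2 - n) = (n - 5)*(n - 1)*(n)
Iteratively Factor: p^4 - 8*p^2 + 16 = (p + 2)*(p^3 - 2*p^2 - 4*p + 8) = (p - 2)*(p + 2)*(p^2 - 4) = (p - 2)^2*(p + 2)*(p + 2)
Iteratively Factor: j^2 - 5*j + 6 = (j - 3)*(j - 2)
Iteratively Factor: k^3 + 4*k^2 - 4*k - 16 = (k + 2)*(k^2 + 2*k - 8) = (k + 2)*(k + 4)*(k - 2)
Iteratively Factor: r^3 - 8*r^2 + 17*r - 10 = (r - 2)*(r^2 - 6*r + 5) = (r - 5)*(r - 2)*(r - 1)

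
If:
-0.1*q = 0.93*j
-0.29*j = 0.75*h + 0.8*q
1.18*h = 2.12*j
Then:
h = 0.00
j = 0.00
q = 0.00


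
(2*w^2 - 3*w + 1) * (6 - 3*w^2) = -6*w^4 + 9*w^3 + 9*w^2 - 18*w + 6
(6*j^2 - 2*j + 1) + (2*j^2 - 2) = 8*j^2 - 2*j - 1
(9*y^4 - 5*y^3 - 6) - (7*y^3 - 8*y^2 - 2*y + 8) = 9*y^4 - 12*y^3 + 8*y^2 + 2*y - 14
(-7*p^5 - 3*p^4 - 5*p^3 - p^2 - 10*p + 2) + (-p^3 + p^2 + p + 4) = -7*p^5 - 3*p^4 - 6*p^3 - 9*p + 6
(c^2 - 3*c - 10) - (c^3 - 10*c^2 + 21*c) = -c^3 + 11*c^2 - 24*c - 10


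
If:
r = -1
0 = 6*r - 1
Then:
No Solution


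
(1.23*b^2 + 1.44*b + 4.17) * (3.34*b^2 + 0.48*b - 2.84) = 4.1082*b^4 + 5.4*b^3 + 11.1258*b^2 - 2.088*b - 11.8428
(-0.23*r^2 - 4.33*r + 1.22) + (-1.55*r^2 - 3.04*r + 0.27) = -1.78*r^2 - 7.37*r + 1.49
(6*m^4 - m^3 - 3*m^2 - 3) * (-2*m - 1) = -12*m^5 - 4*m^4 + 7*m^3 + 3*m^2 + 6*m + 3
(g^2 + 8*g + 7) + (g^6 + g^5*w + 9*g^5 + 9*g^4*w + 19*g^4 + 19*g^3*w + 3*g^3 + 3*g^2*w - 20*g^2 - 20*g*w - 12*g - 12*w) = g^6 + g^5*w + 9*g^5 + 9*g^4*w + 19*g^4 + 19*g^3*w + 3*g^3 + 3*g^2*w - 19*g^2 - 20*g*w - 4*g - 12*w + 7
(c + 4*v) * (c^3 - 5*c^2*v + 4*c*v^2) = c^4 - c^3*v - 16*c^2*v^2 + 16*c*v^3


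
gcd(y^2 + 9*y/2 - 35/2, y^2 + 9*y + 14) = y + 7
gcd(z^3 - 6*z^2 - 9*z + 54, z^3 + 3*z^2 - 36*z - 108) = z^2 - 3*z - 18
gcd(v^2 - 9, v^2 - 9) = v^2 - 9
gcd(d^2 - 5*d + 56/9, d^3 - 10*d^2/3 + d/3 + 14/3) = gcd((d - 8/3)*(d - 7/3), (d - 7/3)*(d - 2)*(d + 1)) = d - 7/3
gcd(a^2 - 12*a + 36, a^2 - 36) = a - 6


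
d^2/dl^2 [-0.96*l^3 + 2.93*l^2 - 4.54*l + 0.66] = 5.86 - 5.76*l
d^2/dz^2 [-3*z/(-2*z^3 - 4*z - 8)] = 3*(z*(3*z^2 + 2)^2 - 2*(3*z^2 + 1)*(z^3 + 2*z + 4))/(z^3 + 2*z + 4)^3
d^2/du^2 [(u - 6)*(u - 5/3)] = 2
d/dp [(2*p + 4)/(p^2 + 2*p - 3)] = 2*(p^2 + 2*p - 2*(p + 1)*(p + 2) - 3)/(p^2 + 2*p - 3)^2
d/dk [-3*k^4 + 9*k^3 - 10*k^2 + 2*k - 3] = -12*k^3 + 27*k^2 - 20*k + 2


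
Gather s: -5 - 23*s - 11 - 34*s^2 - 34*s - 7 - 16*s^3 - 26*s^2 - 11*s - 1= -16*s^3 - 60*s^2 - 68*s - 24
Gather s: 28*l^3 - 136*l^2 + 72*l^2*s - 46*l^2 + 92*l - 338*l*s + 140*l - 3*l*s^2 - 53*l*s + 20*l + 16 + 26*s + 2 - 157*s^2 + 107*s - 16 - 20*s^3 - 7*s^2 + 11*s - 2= 28*l^3 - 182*l^2 + 252*l - 20*s^3 + s^2*(-3*l - 164) + s*(72*l^2 - 391*l + 144)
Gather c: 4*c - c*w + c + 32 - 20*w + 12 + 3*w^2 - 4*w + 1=c*(5 - w) + 3*w^2 - 24*w + 45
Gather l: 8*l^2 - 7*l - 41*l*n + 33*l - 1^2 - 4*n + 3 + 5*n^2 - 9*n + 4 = 8*l^2 + l*(26 - 41*n) + 5*n^2 - 13*n + 6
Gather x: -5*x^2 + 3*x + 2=-5*x^2 + 3*x + 2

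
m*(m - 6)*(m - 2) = m^3 - 8*m^2 + 12*m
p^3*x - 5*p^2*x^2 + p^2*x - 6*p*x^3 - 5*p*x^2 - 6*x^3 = (p - 6*x)*(p + x)*(p*x + x)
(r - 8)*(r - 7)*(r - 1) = r^3 - 16*r^2 + 71*r - 56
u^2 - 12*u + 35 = (u - 7)*(u - 5)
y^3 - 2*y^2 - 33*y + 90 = (y - 5)*(y - 3)*(y + 6)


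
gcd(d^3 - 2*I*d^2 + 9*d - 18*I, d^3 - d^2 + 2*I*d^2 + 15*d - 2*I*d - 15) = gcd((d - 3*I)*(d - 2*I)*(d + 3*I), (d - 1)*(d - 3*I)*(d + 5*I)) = d - 3*I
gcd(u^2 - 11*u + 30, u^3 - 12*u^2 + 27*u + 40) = u - 5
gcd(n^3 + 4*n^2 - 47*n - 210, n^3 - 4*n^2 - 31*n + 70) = n^2 - 2*n - 35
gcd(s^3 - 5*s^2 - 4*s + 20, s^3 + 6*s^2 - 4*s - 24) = s^2 - 4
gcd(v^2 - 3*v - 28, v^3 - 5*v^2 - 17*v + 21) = v - 7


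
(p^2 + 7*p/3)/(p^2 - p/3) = (3*p + 7)/(3*p - 1)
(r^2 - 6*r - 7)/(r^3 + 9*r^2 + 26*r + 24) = (r^2 - 6*r - 7)/(r^3 + 9*r^2 + 26*r + 24)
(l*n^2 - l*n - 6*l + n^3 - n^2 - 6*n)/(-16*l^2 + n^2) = (-l*n^2 + l*n + 6*l - n^3 + n^2 + 6*n)/(16*l^2 - n^2)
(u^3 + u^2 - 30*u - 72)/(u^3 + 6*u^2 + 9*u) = (u^2 - 2*u - 24)/(u*(u + 3))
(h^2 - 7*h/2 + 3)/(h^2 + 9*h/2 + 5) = (2*h^2 - 7*h + 6)/(2*h^2 + 9*h + 10)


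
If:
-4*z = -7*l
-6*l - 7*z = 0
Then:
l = 0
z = 0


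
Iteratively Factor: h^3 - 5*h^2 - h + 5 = (h - 1)*(h^2 - 4*h - 5) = (h - 5)*(h - 1)*(h + 1)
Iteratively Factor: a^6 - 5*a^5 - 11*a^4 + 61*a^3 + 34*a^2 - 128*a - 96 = (a + 1)*(a^5 - 6*a^4 - 5*a^3 + 66*a^2 - 32*a - 96) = (a - 4)*(a + 1)*(a^4 - 2*a^3 - 13*a^2 + 14*a + 24) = (a - 4)*(a + 1)^2*(a^3 - 3*a^2 - 10*a + 24) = (a - 4)*(a - 2)*(a + 1)^2*(a^2 - a - 12) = (a - 4)*(a - 2)*(a + 1)^2*(a + 3)*(a - 4)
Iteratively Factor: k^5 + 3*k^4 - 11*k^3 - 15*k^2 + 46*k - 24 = (k - 2)*(k^4 + 5*k^3 - k^2 - 17*k + 12) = (k - 2)*(k + 3)*(k^3 + 2*k^2 - 7*k + 4) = (k - 2)*(k - 1)*(k + 3)*(k^2 + 3*k - 4) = (k - 2)*(k - 1)^2*(k + 3)*(k + 4)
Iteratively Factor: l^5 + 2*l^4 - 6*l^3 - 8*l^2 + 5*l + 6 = (l + 1)*(l^4 + l^3 - 7*l^2 - l + 6) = (l - 2)*(l + 1)*(l^3 + 3*l^2 - l - 3) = (l - 2)*(l - 1)*(l + 1)*(l^2 + 4*l + 3) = (l - 2)*(l - 1)*(l + 1)^2*(l + 3)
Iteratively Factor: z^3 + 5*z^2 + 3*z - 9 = (z - 1)*(z^2 + 6*z + 9) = (z - 1)*(z + 3)*(z + 3)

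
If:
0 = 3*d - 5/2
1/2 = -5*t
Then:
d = 5/6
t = -1/10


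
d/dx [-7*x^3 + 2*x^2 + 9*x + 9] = -21*x^2 + 4*x + 9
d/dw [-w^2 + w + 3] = 1 - 2*w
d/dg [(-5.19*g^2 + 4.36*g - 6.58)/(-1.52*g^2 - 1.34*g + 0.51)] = (13.5818*g^2 - 25.297*g - 6.5936)/(2.3104*g^4 + 4.0736*g^3 + 0.2452*g^2 - 1.3668*g + 0.2601)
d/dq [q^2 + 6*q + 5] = 2*q + 6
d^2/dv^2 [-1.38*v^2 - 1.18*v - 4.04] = -2.76000000000000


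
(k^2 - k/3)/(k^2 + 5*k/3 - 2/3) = k/(k + 2)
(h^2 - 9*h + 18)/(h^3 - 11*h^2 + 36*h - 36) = 1/(h - 2)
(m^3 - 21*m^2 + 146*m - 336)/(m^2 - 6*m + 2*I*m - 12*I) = (m^2 - 15*m + 56)/(m + 2*I)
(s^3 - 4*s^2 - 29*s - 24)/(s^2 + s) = s - 5 - 24/s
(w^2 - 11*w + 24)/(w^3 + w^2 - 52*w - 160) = (w - 3)/(w^2 + 9*w + 20)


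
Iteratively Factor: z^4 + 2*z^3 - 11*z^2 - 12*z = (z + 4)*(z^3 - 2*z^2 - 3*z) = z*(z + 4)*(z^2 - 2*z - 3) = z*(z - 3)*(z + 4)*(z + 1)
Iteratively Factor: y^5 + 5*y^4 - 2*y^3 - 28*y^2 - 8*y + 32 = (y + 2)*(y^4 + 3*y^3 - 8*y^2 - 12*y + 16) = (y + 2)*(y + 4)*(y^3 - y^2 - 4*y + 4) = (y - 2)*(y + 2)*(y + 4)*(y^2 + y - 2) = (y - 2)*(y - 1)*(y + 2)*(y + 4)*(y + 2)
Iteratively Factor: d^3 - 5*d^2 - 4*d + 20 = (d - 5)*(d^2 - 4) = (d - 5)*(d - 2)*(d + 2)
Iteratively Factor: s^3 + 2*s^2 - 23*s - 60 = (s + 4)*(s^2 - 2*s - 15) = (s - 5)*(s + 4)*(s + 3)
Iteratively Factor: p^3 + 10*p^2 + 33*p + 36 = (p + 3)*(p^2 + 7*p + 12) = (p + 3)^2*(p + 4)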